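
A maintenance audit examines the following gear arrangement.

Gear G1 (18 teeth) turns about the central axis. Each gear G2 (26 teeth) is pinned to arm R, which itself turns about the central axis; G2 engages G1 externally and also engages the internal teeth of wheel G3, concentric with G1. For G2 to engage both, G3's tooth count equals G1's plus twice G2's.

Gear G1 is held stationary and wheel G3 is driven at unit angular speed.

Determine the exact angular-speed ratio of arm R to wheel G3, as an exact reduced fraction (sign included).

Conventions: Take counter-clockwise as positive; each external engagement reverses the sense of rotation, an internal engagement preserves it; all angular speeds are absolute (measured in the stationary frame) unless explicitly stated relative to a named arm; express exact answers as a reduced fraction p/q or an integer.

35/44

recognized (axles ride arm R): planetary set, 18/26/70 teeth
ring teeth: 18 + 2·26 = 70
18(ω_sun−ω_arm) = −70(ω_ring−ω_arm),  ω_sun = 0, ω_ring = 1
18(0−ω_arm) = −70(1−ω_arm)  ⇒  88·ω_arm = 70  ⇒  ω_arm = 35/44
ω_out/ω_in = 35/44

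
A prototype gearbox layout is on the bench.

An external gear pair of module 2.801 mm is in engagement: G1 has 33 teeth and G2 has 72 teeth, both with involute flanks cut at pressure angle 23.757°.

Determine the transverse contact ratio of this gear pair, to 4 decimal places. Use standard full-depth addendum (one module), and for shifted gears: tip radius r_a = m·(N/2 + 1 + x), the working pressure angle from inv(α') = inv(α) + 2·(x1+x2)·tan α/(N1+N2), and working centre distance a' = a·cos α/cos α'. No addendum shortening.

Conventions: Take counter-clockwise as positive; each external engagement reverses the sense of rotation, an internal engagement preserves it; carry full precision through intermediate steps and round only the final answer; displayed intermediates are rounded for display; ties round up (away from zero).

1.5736

topology: single-mesh involute geometry — m = 2.801, 33T/72T pair
base radii: r_b1 = 42.300219, r_b2 = 92.291386
tip radii: r_a1 = 49.017500, r_a2 = 103.637000
no profile shift: α' = α, a' = a
action lengths: √(r_a1²−r_b1²) = 24.767051, √(r_a2²−r_b2²) = 47.147936
base pitch p_b = π·m·cos α = 8.053943
CR = (24.767051 + 47.147936 − 147.052500·sin 23.75700°)/8.053943 = 1.573594
contact ratio ≈ 1.5736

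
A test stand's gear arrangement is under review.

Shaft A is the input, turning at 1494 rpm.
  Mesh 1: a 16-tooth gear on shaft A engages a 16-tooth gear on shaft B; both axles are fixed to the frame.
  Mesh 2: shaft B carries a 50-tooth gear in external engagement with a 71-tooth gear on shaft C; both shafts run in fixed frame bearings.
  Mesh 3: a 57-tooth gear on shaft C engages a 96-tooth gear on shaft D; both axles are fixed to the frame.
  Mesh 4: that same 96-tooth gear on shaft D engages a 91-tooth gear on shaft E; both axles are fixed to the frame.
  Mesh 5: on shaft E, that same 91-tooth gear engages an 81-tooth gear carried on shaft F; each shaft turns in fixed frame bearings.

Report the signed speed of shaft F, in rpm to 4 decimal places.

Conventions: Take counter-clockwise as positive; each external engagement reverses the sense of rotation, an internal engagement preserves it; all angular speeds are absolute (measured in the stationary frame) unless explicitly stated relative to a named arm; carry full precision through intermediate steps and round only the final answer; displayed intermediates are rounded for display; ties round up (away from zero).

class = fixed-axis compound train [5 meshes; 5 ratios multiply, 5 sense flips]
mesh 1 [16T→16T]: ω = 1494.0000×16/16 = 1494.0000 rpm, sense flips to −
mesh 2 [50T→71T]: ω = 1494.0000×50/71 = 1052.1127 rpm, sense flips to +
mesh 3 [57T→96T]: ω = 1052.1127×57/96 = 624.6919 rpm, sense flips to −
mesh 4 [96T→91T]: ω = 624.6919×96/91 = 659.0156 rpm, sense flips to +
mesh 5 [91T→81T]: ω = 659.0156×91/81 = 740.3756 rpm, sense flips to −
signed output speed = -740.3756 rpm

-740.3756 rpm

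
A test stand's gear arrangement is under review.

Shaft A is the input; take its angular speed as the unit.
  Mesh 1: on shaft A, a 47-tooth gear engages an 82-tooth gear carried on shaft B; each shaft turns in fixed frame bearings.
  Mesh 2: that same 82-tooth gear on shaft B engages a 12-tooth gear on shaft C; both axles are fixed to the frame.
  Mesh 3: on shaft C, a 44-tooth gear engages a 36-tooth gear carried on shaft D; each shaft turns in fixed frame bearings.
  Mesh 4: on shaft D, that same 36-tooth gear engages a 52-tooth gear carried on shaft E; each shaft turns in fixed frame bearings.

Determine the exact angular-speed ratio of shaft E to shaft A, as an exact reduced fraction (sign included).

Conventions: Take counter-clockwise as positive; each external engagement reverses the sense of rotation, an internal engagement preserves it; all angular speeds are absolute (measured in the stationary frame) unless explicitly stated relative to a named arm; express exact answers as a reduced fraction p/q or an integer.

class = fixed-axis compound train [4 meshes; 4 ratios multiply, 4 sense flips]
mesh 1 [47T→82T]: running ratio 47/82, sense −
mesh 2 [82T→12T]: running ratio 47/12, sense +
mesh 3 [44T→36T]: running ratio 517/108, sense −
mesh 4 [36T→52T]: running ratio 517/156, sense +
ω_out/ω_in = 517/156

517/156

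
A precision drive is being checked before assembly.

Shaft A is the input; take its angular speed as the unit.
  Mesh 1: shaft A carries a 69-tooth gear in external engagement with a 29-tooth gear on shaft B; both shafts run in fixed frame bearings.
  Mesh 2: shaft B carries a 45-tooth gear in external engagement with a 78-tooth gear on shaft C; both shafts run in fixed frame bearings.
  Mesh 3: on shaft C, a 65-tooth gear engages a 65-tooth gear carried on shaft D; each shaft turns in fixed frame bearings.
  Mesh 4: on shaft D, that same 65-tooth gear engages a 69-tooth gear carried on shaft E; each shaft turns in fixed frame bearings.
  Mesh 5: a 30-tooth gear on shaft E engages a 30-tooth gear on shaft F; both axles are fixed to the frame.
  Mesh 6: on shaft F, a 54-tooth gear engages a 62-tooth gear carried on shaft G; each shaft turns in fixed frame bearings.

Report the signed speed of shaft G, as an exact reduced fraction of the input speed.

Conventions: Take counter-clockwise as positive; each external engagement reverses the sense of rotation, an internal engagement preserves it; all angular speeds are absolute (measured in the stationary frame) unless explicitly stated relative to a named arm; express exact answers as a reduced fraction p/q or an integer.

2025/1798

6-mesh fixed-axis compound train (all bearings frame-fixed)
mesh 1 [69T→29T]: |ω|/ω_in = 1×69/29 = 69/29, sense flips to −
mesh 2 [45T→78T]: |ω|/ω_in = (69/29)×45/78 = 1035/754, sense flips to +
mesh 3 [65T→65T]: |ω|/ω_in = (1035/754)×65/65 = 1035/754, sense flips to −
mesh 4 [65T→69T]: |ω|/ω_in = (1035/754)×65/69 = 75/58, sense flips to +
mesh 5 [30T→30T]: |ω|/ω_in = (75/58)×30/30 = 75/58, sense flips to −
mesh 6 [54T→62T]: |ω|/ω_in = (75/58)×54/62 = 2025/1798, sense flips to +
signed output speed (× input speed) = 2025/1798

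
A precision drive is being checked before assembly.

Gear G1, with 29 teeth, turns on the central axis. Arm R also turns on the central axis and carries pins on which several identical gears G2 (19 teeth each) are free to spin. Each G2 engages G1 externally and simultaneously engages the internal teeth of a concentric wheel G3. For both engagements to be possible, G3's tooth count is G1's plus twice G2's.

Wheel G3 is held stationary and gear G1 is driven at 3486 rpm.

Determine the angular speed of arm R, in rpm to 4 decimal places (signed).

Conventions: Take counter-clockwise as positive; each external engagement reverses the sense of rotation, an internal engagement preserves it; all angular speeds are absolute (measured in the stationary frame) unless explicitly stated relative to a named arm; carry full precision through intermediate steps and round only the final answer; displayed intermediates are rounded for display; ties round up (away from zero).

planetary set (29T centre, 19T on arm, 67T internal) — Willis relation
normalise by the input: solve with ω_sun = 1, then scale by 3486 rpm
ring teeth: 29 + 2·19 = 67
29(ω_sun−ω_arm) = −67(ω_ring−ω_arm),  ω_ring = 0, ω_sun = 1
29(1−ω_arm) = −67(0−ω_arm)  ⇒  96·ω_arm = 29  ⇒  ω_arm = 29/96
scale: ω_arm = 29/96 × 3486 rpm = +1053.0625 rpm

+1053.0625 rpm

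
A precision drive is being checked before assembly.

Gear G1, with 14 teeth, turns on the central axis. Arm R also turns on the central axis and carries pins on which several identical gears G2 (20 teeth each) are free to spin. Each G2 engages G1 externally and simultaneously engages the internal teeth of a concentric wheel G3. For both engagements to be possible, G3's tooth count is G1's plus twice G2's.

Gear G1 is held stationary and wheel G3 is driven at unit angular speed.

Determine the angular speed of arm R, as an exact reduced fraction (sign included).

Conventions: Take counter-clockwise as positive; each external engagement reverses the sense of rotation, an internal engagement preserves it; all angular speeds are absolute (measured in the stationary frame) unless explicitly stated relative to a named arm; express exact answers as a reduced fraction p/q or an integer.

27/34

planetary set (14T centre, 20T on arm, 54T internal) — Willis relation
ring teeth: 14 + 2·20 = 54
14(ω_sun−ω_arm) = −54(ω_ring−ω_arm),  ω_sun = 0, ω_ring = 1
14(0−ω_arm) = −54(1−ω_arm)  ⇒  68·ω_arm = 54  ⇒  ω_arm = 27/34
exact speed ratio = 27/34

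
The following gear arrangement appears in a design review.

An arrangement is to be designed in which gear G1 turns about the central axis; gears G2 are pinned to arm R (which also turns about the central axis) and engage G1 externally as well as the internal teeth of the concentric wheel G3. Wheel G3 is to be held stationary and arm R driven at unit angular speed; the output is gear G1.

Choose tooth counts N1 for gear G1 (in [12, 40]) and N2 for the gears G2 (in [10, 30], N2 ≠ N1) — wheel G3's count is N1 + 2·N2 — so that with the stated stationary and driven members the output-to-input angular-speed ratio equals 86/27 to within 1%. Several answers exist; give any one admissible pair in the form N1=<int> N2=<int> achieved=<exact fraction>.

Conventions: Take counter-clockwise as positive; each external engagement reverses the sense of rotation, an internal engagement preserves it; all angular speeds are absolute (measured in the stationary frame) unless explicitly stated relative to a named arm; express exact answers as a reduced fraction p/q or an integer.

planetary set to be sized for 86/27 (Willis relation)
Willis with ω_ring = 0: ω_sun/ω_arm = (N1+N3)/N1; set equal to 86/27  ⇒  N3/N1 = 86/27 − 1 = 59/27
N3 = N1 + 2·N2  ⇒  N2/N1 = (N3/N1 − 1)/2 = (59/27 − 1)/2 = 16/27
smallest multiple with N1 ≥ 12 and N2 ≥ 10: k = 1  ⇒  N1 = 1·27 = 27, N2 = 1·16 = 16 (N1 ≤ 40, N2 ≤ 30, N2 ≠ N1 ✓), N3 = 27 + 2·16 = 59
check: (N1+N3)/N1 with N1 = 27, N3 = 59 gives 86/27; |achieved − target| = 0 ≤ 43/1350 ✓

N1=27 N2=16 achieved=86/27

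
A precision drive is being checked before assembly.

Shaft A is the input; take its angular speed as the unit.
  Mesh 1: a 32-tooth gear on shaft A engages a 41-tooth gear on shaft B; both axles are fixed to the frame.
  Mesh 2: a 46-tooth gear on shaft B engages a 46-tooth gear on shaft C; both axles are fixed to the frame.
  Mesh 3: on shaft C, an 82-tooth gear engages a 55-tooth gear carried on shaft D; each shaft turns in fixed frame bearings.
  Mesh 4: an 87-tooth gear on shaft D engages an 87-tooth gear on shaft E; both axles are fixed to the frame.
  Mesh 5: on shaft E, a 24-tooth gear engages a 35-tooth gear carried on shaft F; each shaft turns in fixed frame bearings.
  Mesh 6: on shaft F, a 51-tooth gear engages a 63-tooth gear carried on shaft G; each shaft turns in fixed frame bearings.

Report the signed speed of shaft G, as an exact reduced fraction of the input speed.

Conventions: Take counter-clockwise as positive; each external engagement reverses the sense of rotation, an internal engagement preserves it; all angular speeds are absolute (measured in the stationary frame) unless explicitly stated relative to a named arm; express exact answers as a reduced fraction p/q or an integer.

8704/13475

6-mesh fixed-axis compound train (all bearings frame-fixed)
mesh 1 [32T→41T]: |ω|/ω_in = 1×32/41 = 32/41, sense flips to −
mesh 2 [46T→46T]: |ω|/ω_in = (32/41)×46/46 = 32/41, sense flips to +
mesh 3 [82T→55T]: |ω|/ω_in = (32/41)×82/55 = 64/55, sense flips to −
mesh 4 [87T→87T]: |ω|/ω_in = (64/55)×87/87 = 64/55, sense flips to +
mesh 5 [24T→35T]: |ω|/ω_in = (64/55)×24/35 = 1536/1925, sense flips to −
mesh 6 [51T→63T]: |ω|/ω_in = (1536/1925)×51/63 = 8704/13475, sense flips to +
signed output speed (× input speed) = 8704/13475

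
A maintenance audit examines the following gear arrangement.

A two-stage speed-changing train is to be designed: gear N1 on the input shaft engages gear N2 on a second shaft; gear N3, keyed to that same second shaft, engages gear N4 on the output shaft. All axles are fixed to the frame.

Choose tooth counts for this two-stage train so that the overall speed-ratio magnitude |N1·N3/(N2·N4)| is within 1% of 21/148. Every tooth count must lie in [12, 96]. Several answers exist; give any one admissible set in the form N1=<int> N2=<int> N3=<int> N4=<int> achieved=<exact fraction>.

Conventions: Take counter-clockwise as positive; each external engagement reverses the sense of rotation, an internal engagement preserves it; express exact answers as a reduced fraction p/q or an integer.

topology: fixed-axis compound train — 2 stages, target 21/148
target = 21/148 in lowest terms: an exact hit needs N1·N3 = k·21 and N2·N4 = k·148 for one integer k, every count in [12, 96]; additionally prefer no 1:1 stage (N1 ≠ N2, N3 ≠ N4)
k = 1…7: no 1:1-free in-range split of k·21 and k·148 into factor pairs; take k = 8
k = 8: N1·N3 = 168 = 12·14, N2·N4 = 1184 = 16·74
achieved = 12·14/(16·74) = 21/148; |achieved − target| = 0 ≤ 21/14800 ✓

N1=12 N2=16 N3=14 N4=74 achieved=21/148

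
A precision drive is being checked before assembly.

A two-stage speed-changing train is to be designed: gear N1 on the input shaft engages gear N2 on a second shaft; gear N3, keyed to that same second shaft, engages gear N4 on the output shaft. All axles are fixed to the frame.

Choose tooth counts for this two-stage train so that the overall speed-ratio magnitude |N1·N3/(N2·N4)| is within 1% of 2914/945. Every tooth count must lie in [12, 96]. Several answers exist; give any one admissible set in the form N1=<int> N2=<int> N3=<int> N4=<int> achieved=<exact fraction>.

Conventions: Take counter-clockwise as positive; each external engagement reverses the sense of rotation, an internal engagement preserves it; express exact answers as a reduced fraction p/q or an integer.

topology: fixed-axis compound train — 2 stages, target 2914/945
target = 2914/945 in lowest terms: an exact hit needs N1·N3 = k·2914 and N2·N4 = k·945 for one integer k, every count in [12, 96]; additionally prefer no 1:1 stage (N1 ≠ N2, N3 ≠ N4)
k = 1: N1·N3 = 2914 = 31·94, N2·N4 = 945 = 15·63
achieved = 31·94/(15·63) = 2914/945; |achieved − target| = 0 ≤ 1457/47250 ✓

N1=31 N2=15 N3=94 N4=63 achieved=2914/945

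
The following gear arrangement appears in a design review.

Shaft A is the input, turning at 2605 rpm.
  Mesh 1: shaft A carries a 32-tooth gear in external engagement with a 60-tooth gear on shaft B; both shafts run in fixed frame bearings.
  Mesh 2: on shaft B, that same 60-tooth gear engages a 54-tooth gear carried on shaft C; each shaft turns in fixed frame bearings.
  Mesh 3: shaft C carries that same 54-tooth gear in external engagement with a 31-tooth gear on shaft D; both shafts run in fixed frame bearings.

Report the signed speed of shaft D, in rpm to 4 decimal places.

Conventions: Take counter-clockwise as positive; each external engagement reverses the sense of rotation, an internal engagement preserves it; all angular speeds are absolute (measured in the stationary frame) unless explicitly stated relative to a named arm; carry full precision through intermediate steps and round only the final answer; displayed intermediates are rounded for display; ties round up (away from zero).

-2689.0323 rpm

class = fixed-axis compound train [3 meshes; 3 ratios multiply, 3 sense flips]
mesh 1 [32T→60T]: ω = 2605.0000×32/60 = 1389.3333 rpm, sense flips to −
mesh 2 [60T→54T]: ω = 1389.3333×60/54 = 1543.7037 rpm, sense flips to +
mesh 3 [54T→31T]: ω = 1543.7037×54/31 = 2689.0323 rpm, sense flips to −
signed output speed = -2689.0323 rpm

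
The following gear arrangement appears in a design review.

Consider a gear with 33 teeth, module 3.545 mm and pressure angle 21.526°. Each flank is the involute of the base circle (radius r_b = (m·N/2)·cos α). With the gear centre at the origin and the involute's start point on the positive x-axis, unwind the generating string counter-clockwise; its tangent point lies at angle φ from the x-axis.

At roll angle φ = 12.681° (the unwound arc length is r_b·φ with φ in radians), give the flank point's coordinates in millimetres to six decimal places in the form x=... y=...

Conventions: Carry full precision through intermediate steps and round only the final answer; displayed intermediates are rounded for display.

x=55.729139 y=0.195678

topology: single-mesh involute geometry — m = 3.545, N = 33
pitch radius r_p = m·N/2 = 3.545·33/2 = 58.492500
base radius r_b = r_p·cos α = 58.492500·cos 21.526° = 54.412716
roll angle φ = 12.681° = 0.22132520 rad
x = r_b·(cos φ + φ·sin φ) = 55.729139
y = r_b·(sin φ − φ·cos φ) = 0.195678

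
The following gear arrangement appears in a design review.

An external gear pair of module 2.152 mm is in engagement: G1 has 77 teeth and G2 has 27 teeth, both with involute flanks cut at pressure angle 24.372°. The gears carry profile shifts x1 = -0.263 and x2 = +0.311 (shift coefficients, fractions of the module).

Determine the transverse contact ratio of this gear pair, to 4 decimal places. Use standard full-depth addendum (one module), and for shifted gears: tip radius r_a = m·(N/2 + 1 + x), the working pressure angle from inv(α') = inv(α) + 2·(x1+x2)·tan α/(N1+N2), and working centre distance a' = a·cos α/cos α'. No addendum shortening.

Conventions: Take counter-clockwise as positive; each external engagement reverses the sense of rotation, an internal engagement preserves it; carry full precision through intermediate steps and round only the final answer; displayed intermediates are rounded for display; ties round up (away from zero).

recognized (one external pair, fixed centres): single-mesh tooth geometry, m = 2.152, N1 = 77, N2 = 27
base radii: r_b1 = 75.468680, r_b2 = 26.463044
tip radii: r_a1 = 84.438024, r_a2 = 31.873272
inv(α') = inv(24.372°) + 2·(-0.263+0.311)·tan α/(77+27) = 0.02807753  ⇒  α' = 24.48812°
a' = a·cos α / cos α' = 111.9040·cos 24.372°/cos 24.48812° = 112.007065
action lengths: √(r_a1²−r_b1²) = 37.871602, √(r_a2²−r_b2²) = 17.765494
base pitch p_b = π·m·cos α = 6.158230
CR = (37.871602 + 17.765494 − 112.007065·sin 24.48812°)/6.158230 = 1.495505
contact ratio ≈ 1.4955

1.4955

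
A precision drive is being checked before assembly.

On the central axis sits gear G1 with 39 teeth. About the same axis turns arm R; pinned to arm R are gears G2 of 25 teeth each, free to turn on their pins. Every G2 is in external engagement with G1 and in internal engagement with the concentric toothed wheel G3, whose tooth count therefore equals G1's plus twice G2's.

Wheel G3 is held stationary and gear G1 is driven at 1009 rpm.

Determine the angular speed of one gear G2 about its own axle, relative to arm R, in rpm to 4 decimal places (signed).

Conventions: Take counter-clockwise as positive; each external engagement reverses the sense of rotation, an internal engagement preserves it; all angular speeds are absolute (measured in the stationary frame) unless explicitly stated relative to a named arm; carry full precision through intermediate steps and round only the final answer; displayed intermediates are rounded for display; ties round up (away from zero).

-1094.4497 rpm

recognized (axles ride arm R): planetary set, 39/25/89 teeth
normalise by the input: solve with ω_sun = 1, then scale by 1009 rpm
ring teeth: 39 + 2·25 = 89
39(ω_sun−ω_arm) = −89(ω_ring−ω_arm),  ω_ring = 0, ω_sun = 1
39(1−ω_arm) = −89(0−ω_arm)  ⇒  128·ω_arm = 39  ⇒  ω_arm = 39/128
sun–planet mesh: 39·(1−39/128) = −25·(ω_p−ω_arm)  ⇒  ω_p−ω_arm = -3471/3200
scale: ω_p−ω_arm = -3471/3200 × 1009 rpm = -1094.4497 rpm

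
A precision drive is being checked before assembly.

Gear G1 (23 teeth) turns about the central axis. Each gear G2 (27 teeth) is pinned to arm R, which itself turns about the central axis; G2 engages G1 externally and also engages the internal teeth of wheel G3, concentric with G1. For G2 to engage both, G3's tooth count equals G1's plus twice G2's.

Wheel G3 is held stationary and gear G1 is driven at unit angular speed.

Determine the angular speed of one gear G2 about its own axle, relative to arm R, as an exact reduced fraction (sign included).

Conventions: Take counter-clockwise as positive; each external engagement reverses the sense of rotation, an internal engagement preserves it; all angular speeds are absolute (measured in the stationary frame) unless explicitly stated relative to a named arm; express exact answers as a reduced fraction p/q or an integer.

-1771/2700

topology: planetary set — G1 23T / G2 27T / G3 77T, arm = carrier (Willis)
ring teeth: 23 + 2·27 = 77
23(ω_sun−ω_arm) = −77(ω_ring−ω_arm),  ω_ring = 0, ω_sun = 1
23(1−ω_arm) = −77(0−ω_arm)  ⇒  100·ω_arm = 23  ⇒  ω_arm = 23/100
sun–planet mesh: 23·(1−23/100) = −27·(ω_p−ω_arm)  ⇒  ω_p−ω_arm = -1771/2700
exact speed ratio = -1771/2700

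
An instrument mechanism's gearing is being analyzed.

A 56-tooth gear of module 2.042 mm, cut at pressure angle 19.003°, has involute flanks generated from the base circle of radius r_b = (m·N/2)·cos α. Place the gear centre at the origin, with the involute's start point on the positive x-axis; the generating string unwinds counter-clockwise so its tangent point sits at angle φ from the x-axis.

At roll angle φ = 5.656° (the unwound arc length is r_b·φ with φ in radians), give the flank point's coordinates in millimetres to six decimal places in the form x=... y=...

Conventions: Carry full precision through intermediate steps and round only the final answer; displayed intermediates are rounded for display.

recognized (one wheel, involute flank): single-mesh tooth geometry, m = 2.042, N = 56
pitch radius r_p = m·N/2 = 2.042·56/2 = 57.176000
base radius r_b = r_p·cos α = 57.176000·cos 19.003° = 54.059995
roll angle φ = 5.656° = 0.09871582 rad
x = r_b·(cos φ + φ·sin φ) = 54.322756
y = r_b·(sin φ − φ·cos φ) = 0.017318

x=54.322756 y=0.017318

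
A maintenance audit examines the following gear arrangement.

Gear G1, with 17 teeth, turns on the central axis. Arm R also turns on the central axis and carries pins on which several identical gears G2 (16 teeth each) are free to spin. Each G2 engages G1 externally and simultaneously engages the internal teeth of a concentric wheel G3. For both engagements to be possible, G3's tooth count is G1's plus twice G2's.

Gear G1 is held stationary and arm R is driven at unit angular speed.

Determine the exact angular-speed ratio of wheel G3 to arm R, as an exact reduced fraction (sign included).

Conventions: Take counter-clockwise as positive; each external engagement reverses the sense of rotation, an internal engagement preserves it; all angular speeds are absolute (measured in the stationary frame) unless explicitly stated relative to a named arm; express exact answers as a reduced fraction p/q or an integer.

planetary set (17T centre, 16T on arm, 49T internal) — Willis relation
ring teeth: 17 + 2·16 = 49
17(ω_sun−ω_arm) = −49(ω_ring−ω_arm),  ω_sun = 0, ω_arm = 1
ω_ring = 1 − (17/49)(0−1) = 66/49
ω_out/ω_in = 66/49

66/49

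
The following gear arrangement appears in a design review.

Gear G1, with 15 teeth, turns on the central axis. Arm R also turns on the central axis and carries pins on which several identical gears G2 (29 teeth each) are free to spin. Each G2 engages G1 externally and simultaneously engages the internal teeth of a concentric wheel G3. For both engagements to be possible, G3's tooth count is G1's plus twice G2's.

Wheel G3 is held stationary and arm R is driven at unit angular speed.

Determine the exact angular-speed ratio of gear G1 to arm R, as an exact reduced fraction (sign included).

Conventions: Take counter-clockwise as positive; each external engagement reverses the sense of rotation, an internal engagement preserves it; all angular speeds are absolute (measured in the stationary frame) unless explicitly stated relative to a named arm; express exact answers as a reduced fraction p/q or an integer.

recognized (axles ride arm R): planetary set, 15/29/73 teeth
ring teeth: 15 + 2·29 = 73
15(ω_sun−ω_arm) = −73(ω_ring−ω_arm),  ω_ring = 0, ω_arm = 1
ω_sun = 1 − (73/15)(0−1) = 88/15
ω_out/ω_in = 88/15

88/15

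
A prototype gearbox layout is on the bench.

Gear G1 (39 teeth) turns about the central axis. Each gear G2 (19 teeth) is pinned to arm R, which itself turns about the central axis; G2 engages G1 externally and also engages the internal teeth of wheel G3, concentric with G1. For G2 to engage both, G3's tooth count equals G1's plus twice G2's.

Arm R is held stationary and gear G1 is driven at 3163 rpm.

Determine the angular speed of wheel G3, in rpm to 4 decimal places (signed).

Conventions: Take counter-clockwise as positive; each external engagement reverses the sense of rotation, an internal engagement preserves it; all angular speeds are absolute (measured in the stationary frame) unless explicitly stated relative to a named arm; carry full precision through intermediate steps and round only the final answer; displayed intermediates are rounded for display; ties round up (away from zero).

-1602.0390 rpm

class = planetary set [G3 = 39+2·19 = 77; Willis about the carrier]
normalise by the input: solve with ω_sun = 1, then scale by 3163 rpm
ring teeth: 39 + 2·19 = 77
39(ω_sun−ω_arm) = −77(ω_ring−ω_arm),  ω_arm = 0, ω_sun = 1
ω_ring = 0 − (39/77)(1−0) = -39/77
scale: ω_ring = -39/77 × 3163 rpm = -1602.0390 rpm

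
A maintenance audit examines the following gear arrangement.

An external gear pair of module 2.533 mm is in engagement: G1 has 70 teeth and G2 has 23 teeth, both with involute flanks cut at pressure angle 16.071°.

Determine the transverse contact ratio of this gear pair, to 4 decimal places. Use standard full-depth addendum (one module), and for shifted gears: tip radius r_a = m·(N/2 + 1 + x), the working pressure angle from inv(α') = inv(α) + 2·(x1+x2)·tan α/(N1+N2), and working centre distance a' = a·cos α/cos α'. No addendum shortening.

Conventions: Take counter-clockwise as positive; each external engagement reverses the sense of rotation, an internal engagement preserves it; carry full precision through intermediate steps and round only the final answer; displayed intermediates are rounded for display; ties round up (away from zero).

1.9247

class = single-mesh tooth geometry [involute pair 70T × 23T, m = 2.533]
base radii: r_b1 = 85.190309, r_b2 = 27.991101
tip radii: r_a1 = 91.188000, r_a2 = 31.662500
no profile shift: α' = α, a' = a
action lengths: √(r_a1²−r_b1²) = 32.524800, √(r_a2²−r_b2²) = 14.799059
base pitch p_b = π·m·cos α = 7.646664
CR = (32.524800 + 14.799059 − 117.784500·sin 16.07100°)/7.646664 = 1.924731
contact ratio ≈ 1.9247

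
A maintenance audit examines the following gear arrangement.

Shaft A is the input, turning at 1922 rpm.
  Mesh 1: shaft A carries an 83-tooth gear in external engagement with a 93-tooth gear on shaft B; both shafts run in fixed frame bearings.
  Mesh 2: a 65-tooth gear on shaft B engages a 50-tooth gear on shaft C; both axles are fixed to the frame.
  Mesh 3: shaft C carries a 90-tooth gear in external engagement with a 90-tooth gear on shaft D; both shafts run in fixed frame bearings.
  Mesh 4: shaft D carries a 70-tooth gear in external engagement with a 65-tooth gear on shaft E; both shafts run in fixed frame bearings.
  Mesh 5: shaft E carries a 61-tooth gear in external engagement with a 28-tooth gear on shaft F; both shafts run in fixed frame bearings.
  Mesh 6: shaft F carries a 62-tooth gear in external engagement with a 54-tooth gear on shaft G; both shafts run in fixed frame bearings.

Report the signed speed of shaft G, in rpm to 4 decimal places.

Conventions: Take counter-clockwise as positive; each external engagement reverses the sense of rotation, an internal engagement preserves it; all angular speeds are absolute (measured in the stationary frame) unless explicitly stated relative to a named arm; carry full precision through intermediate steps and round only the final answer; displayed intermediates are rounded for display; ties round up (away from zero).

+6006.8432 rpm

topology: fixed-axis compound train — 6 meshes, A→G
mesh 1 [83T→93T]: ω = 1922.0000×83/93 = 1715.3333 rpm, sense flips to −
mesh 2 [65T→50T]: ω = 1715.3333×65/50 = 2229.9333 rpm, sense flips to +
mesh 3 [90T→90T]: ω = 2229.9333×90/90 = 2229.9333 rpm, sense flips to −
mesh 4 [70T→65T]: ω = 2229.9333×70/65 = 2401.4667 rpm, sense flips to +
mesh 5 [61T→28T]: ω = 2401.4667×61/28 = 5231.7667 rpm, sense flips to −
mesh 6 [62T→54T]: ω = 5231.7667×62/54 = 6006.8432 rpm, sense flips to +
signed output speed = +6006.8432 rpm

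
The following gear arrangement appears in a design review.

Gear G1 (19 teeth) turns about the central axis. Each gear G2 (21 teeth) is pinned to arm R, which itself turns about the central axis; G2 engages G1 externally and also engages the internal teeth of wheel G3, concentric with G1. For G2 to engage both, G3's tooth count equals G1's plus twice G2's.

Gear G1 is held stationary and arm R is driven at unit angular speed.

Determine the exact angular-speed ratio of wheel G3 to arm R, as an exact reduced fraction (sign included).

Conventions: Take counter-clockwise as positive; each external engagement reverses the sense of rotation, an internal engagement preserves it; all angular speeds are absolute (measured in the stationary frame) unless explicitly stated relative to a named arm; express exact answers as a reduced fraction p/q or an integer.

80/61

class = planetary set [G3 = 19+2·21 = 61; Willis about the carrier]
ring teeth: 19 + 2·21 = 61
19(ω_sun−ω_arm) = −61(ω_ring−ω_arm),  ω_sun = 0, ω_arm = 1
ω_ring = 1 − (19/61)(0−1) = 80/61
ω_out/ω_in = 80/61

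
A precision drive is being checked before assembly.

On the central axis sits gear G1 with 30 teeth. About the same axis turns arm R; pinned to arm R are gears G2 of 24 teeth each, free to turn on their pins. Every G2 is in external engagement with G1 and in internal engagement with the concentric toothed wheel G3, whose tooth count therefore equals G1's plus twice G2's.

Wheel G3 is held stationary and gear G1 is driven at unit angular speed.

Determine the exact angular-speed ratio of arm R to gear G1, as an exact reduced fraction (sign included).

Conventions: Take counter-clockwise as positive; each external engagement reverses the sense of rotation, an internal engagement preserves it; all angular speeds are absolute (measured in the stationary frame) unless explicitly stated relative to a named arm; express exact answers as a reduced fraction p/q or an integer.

5/18

recognized (axles ride arm R): planetary set, 30/24/78 teeth
ring teeth: 30 + 2·24 = 78
30(ω_sun−ω_arm) = −78(ω_ring−ω_arm),  ω_ring = 0, ω_sun = 1
30(1−ω_arm) = −78(0−ω_arm)  ⇒  108·ω_arm = 30  ⇒  ω_arm = 5/18
ω_out/ω_in = 5/18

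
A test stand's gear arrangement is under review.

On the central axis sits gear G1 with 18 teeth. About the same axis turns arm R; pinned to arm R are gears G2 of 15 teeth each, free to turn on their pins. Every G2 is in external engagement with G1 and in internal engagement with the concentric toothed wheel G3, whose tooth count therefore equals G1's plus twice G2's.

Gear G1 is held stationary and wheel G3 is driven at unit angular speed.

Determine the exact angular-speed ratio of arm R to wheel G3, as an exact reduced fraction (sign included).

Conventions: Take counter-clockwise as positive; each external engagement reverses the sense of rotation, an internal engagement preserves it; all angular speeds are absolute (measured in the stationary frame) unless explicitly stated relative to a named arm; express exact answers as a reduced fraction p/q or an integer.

8/11

recognized (axles ride arm R): planetary set, 18/15/48 teeth
ring teeth: 18 + 2·15 = 48
18(ω_sun−ω_arm) = −48(ω_ring−ω_arm),  ω_sun = 0, ω_ring = 1
18(0−ω_arm) = −48(1−ω_arm)  ⇒  66·ω_arm = 48  ⇒  ω_arm = 8/11
ω_out/ω_in = 8/11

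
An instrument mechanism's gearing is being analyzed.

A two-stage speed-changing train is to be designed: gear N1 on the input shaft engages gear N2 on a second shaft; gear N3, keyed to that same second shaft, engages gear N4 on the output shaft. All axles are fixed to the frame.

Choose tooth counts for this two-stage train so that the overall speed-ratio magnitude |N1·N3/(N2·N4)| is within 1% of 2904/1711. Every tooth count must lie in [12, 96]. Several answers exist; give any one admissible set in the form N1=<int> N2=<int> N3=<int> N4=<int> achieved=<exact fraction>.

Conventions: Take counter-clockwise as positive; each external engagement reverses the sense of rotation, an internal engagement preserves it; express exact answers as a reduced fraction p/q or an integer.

N1=33 N2=29 N3=88 N4=59 achieved=2904/1711

topology: fixed-axis compound train — 2 stages, target 2904/1711
target = 2904/1711 in lowest terms: an exact hit needs N1·N3 = k·2904 and N2·N4 = k·1711 for one integer k, every count in [12, 96]; additionally prefer no 1:1 stage (N1 ≠ N2, N3 ≠ N4)
k = 1: N1·N3 = 2904 = 33·88, N2·N4 = 1711 = 29·59
achieved = 33·88/(29·59) = 2904/1711; |achieved − target| = 0 ≤ 726/42775 ✓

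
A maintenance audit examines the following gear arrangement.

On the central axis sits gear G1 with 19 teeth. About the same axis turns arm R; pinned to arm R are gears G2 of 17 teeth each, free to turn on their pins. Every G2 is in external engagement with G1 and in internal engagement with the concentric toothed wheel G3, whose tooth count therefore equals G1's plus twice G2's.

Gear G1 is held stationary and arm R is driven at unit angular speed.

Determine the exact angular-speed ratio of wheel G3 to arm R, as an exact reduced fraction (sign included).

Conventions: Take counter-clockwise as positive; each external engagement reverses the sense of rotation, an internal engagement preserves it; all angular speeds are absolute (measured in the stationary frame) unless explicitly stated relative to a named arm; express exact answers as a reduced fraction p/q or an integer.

class = planetary set [G3 = 19+2·17 = 53; Willis about the carrier]
ring teeth: 19 + 2·17 = 53
19(ω_sun−ω_arm) = −53(ω_ring−ω_arm),  ω_sun = 0, ω_arm = 1
ω_ring = 1 − (19/53)(0−1) = 72/53
ω_out/ω_in = 72/53

72/53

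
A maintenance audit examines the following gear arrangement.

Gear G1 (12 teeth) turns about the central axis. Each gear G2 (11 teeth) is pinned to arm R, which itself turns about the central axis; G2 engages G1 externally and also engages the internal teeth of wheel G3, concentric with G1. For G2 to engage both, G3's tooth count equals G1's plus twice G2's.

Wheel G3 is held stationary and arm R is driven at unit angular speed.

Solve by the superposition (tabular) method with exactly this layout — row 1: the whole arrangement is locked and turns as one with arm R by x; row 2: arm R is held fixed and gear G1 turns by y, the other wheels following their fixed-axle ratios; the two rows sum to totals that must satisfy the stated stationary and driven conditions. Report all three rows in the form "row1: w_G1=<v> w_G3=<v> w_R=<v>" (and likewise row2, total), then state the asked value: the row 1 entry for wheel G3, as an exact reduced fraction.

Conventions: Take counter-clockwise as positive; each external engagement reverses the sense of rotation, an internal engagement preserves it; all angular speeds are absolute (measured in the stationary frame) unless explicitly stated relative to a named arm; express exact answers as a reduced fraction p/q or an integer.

row1: w_G1=1 w_G3=1 w_R=1
row2: w_G1=17/6 w_G3=-1 w_R=0
total: w_G1=23/6 w_G3=0 w_R=1
asked value: 1

class = planetary set [G3 = 12+2·11 = 34; Willis about the carrier]
row 1 — lock + rotate with arm: ω_sun = ω_ring = ω_arm = x
row 2 — arm fixed, fixed-axis ratios: sun y, ring −(12/34)·y, arm 0
boundary: total ω_ring = x − (12/34)·y = 0 and total ω_arm = x = 1  ⇒  y = 17/6, x = 1
row 2 ring = −(12/34)·17/6 = -1
totals (row 1 + row 2): sun 1 + 17/6 = 23/6, ring 1 + (-1) = 0, arm 1 + 0 = 1
asked cell (row1, ring) = 1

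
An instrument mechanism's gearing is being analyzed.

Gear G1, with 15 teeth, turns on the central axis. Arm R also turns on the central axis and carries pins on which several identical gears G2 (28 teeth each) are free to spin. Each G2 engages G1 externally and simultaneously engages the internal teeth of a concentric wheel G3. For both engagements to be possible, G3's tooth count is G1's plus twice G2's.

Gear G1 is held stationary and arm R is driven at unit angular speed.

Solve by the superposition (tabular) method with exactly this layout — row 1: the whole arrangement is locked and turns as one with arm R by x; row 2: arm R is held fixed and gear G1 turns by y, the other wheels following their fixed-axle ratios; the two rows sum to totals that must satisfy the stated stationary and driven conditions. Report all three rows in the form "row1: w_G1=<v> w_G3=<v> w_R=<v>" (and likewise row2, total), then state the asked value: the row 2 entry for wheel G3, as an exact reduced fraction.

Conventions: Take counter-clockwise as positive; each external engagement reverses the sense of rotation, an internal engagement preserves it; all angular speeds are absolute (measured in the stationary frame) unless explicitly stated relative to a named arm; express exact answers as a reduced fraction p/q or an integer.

recognized (axles ride arm R): planetary set, 15/28/71 teeth
row 1 (train locked, turned with arm): all members turn x
row 2 (arm held, sun turns y): ω_ring = −(15/71)·y, ω_arm = 0
boundary: total ω_sun = x + y = 0 and total ω_arm = x = 1  ⇒  y = -1, x = 1
row 2 ring = −(15/71)·(-1) = 15/71
totals (row 1 + row 2): sun 1 + (-1) = 0, ring 1 + 15/71 = 86/71, arm 1 + 0 = 1
asked cell (row2, ring) = 15/71

row1: w_G1=1 w_G3=1 w_R=1
row2: w_G1=-1 w_G3=15/71 w_R=0
total: w_G1=0 w_G3=86/71 w_R=1
asked value: 15/71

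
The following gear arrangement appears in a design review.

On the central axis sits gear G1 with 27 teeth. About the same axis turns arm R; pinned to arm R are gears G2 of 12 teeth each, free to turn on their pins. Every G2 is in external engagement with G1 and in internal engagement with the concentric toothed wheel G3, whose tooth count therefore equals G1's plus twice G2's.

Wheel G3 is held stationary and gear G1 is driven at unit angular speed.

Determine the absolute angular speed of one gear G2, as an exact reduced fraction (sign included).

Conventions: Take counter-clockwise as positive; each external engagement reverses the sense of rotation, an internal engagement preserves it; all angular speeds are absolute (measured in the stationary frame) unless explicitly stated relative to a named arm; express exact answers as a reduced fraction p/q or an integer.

-9/8

planetary set (27T centre, 12T on arm, 51T internal) — Willis relation
ring teeth: 27 + 2·12 = 51
27(ω_sun−ω_arm) = −51(ω_ring−ω_arm),  ω_ring = 0, ω_sun = 1
27(1−ω_arm) = −51(0−ω_arm)  ⇒  78·ω_arm = 27  ⇒  ω_arm = 9/26
sun–planet mesh: 27·(1−9/26) = −12·(ω_p−ω_arm)  ⇒  ω_p−ω_arm = -153/104
ω_p = 9/26 − 153/104 = -9/8
exact speed ratio = -9/8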